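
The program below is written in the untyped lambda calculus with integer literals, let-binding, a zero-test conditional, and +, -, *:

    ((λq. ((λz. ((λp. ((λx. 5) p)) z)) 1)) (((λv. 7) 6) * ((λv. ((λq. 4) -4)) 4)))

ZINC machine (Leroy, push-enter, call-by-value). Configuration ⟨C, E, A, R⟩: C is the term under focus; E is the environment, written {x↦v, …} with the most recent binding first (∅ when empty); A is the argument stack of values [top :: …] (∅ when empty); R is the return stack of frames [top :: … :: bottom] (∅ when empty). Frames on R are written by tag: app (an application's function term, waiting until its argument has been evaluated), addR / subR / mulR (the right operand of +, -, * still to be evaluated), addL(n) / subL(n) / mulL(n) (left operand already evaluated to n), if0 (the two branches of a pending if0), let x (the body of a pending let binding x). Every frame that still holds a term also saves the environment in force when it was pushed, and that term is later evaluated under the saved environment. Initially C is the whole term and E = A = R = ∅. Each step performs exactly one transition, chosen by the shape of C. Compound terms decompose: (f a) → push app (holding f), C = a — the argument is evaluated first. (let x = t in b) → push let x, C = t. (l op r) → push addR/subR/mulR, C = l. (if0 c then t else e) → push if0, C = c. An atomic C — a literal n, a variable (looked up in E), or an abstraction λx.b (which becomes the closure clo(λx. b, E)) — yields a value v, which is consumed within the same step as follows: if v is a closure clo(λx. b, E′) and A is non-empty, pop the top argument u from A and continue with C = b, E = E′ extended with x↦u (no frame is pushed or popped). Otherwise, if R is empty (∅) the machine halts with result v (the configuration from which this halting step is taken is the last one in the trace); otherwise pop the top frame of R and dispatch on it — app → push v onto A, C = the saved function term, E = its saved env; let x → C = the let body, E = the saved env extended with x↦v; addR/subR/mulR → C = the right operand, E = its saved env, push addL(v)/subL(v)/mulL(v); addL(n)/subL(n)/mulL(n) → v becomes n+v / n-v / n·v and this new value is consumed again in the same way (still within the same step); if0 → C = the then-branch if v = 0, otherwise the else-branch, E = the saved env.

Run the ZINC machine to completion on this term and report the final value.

step 0: ⟨C=((λq. ((λz. ((λp. ((λx. 5) p)) z)) 1)) (((λv. 7) 6) * ((λv. ((λq. 4) -4)) 4))); E=∅; A=∅; R=∅⟩
step 1: ⟨C=(((λv. 7) 6) * ((λv. ((λq. 4) -4)) 4)); E=∅; A=∅; R=[app]⟩
step 2: ⟨C=((λv. 7) 6); E=∅; A=∅; R=[mulR :: app]⟩
step 3: ⟨C=6; E=∅; A=∅; R=[app :: mulR :: app]⟩
step 4: ⟨C=(λv. 7); E=∅; A=[6]; R=[mulR :: app]⟩
step 5: ⟨C=7; E={v↦6}; A=∅; R=[mulR :: app]⟩
step 6: ⟨C=((λv. ((λq. 4) -4)) 4); E=∅; A=∅; R=[mulL(7) :: app]⟩
step 7: ⟨C=4; E=∅; A=∅; R=[app :: mulL(7) :: app]⟩
step 8: ⟨C=(λv. ((λq. 4) -4)); E=∅; A=[4]; R=[mulL(7) :: app]⟩
step 9: ⟨C=((λq. 4) -4); E={v↦4}; A=∅; R=[mulL(7) :: app]⟩
step 10: ⟨C=-4; E={v↦4}; A=∅; R=[app :: mulL(7) :: app]⟩
step 11: ⟨C=(λq. 4); E={v↦4}; A=[-4]; R=[mulL(7) :: app]⟩
step 12: ⟨C=4; E={q↦-4, v↦4}; A=∅; R=[mulL(7) :: app]⟩
step 13: ⟨C=(λq. ((λz. ((λp. ((λx. 5) p)) z)) 1)); E=∅; A=[28]; R=∅⟩
step 14: ⟨C=((λz. ((λp. ((λx. 5) p)) z)) 1); E={q↦28}; A=∅; R=∅⟩
step 15: ⟨C=1; E={q↦28}; A=∅; R=[app]⟩
step 16: ⟨C=(λz. ((λp. ((λx. 5) p)) z)); E={q↦28}; A=[1]; R=∅⟩
step 17: ⟨C=((λp. ((λx. 5) p)) z); E={z↦1, q↦28}; A=∅; R=∅⟩
step 18: ⟨C=z; E={z↦1, q↦28}; A=∅; R=[app]⟩
step 19: ⟨C=(λp. ((λx. 5) p)); E={z↦1, q↦28}; A=[1]; R=∅⟩
step 20: ⟨C=((λx. 5) p); E={p↦1, z↦1, q↦28}; A=∅; R=∅⟩
step 21: ⟨C=p; E={p↦1, z↦1, q↦28}; A=∅; R=[app]⟩
step 22: ⟨C=(λx. 5); E={p↦1, z↦1, q↦28}; A=[1]; R=∅⟩
step 23: ⟨C=5; E={x↦1, p↦1, z↦1, q↦28}; A=∅; R=∅⟩
→ final value 5

Answer: 5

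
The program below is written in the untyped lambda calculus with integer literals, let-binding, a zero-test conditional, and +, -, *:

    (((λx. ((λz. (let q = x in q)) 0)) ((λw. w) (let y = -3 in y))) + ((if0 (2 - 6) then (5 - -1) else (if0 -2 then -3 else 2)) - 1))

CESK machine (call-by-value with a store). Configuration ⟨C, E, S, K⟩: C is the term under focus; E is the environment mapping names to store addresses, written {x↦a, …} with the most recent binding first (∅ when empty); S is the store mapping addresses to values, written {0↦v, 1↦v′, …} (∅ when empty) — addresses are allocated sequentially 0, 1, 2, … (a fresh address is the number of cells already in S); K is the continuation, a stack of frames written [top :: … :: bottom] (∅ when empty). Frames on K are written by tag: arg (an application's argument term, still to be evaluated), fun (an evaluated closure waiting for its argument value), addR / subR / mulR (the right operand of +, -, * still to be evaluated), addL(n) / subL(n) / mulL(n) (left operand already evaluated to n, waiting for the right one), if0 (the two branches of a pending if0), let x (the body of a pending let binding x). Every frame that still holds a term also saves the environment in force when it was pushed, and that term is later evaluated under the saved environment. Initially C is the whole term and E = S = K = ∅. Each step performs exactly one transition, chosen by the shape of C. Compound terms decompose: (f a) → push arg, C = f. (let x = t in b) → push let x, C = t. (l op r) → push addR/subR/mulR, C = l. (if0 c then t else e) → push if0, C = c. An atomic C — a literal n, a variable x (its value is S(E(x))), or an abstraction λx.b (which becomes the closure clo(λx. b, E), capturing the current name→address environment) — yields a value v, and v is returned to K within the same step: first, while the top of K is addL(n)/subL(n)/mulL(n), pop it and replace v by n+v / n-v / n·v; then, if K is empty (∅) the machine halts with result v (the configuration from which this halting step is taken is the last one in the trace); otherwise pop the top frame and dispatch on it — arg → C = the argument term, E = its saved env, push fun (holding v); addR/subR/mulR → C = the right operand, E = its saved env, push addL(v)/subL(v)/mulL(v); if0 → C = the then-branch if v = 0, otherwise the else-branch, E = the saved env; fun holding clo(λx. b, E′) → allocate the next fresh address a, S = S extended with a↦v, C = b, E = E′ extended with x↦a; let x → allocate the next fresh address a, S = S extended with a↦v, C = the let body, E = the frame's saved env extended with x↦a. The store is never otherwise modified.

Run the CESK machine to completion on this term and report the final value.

Answer: -2

Machine steps:
[0] <C=(((λx. ((λz. (let q = x in q)) 0)) ((λw. w) (let y = -3 in y))) + ((if0 (2 - 6) then (5 - -1) else (if0 -2 then -3 else 2)) - 1)), E=∅, S=∅, K=∅>
[1] <C=((λx. ((λz. (let q = x in q)) 0)) ((λw. w) (let y = -3 in y))), E=∅, S=∅, K=[addR]>
[2] <C=(λx. ((λz. (let q = x in q)) 0)), E=∅, S=∅, K=[arg :: addR]>
[3] <C=((λw. w) (let y = -3 in y)), E=∅, S=∅, K=[fun :: addR]>
[4] <C=(λw. w), E=∅, S=∅, K=[arg :: fun :: addR]>
[5] <C=(let y = -3 in y), E=∅, S=∅, K=[fun :: fun :: addR]>
[6] <C=-3, E=∅, S=∅, K=[let y :: fun :: fun :: addR]>
[7] <C=y, E={y↦0}, S={0↦-3}, K=[fun :: fun :: addR]>
[8] <C=w, E={w↦1}, S={0↦-3, 1↦-3}, K=[fun :: addR]>
[9] <C=((λz. (let q = x in q)) 0), E={x↦2}, S={0↦-3, 1↦-3, 2↦-3}, K=[addR]>
[10] <C=(λz. (let q = x in q)), E={x↦2}, S={0↦-3, 1↦-3, 2↦-3}, K=[arg :: addR]>
[11] <C=0, E={x↦2}, S={0↦-3, 1↦-3, 2↦-3}, K=[fun :: addR]>
[12] <C=(let q = x in q), E={z↦3, x↦2}, S={0↦-3, 1↦-3, 2↦-3, 3↦0}, K=[addR]>
[13] <C=x, E={z↦3, x↦2}, S={0↦-3, 1↦-3, 2↦-3, 3↦0}, K=[let q :: addR]>
[14] <C=q, E={q↦4, z↦3, x↦2}, S={0↦-3, 1↦-3, 2↦-3, 3↦0, 4↦-3}, K=[addR]>
[15] <C=((if0 (2 - 6) then (5 - -1) else (if0 -2 then -3 else 2)) - 1), E=∅, S={0↦-3, 1↦-3, 2↦-3, 3↦0, 4↦-3}, K=[addL(-3)]>
[16] <C=(if0 (2 - 6) then (5 - -1) else (if0 -2 then -3 else 2)), E=∅, S={0↦-3, 1↦-3, 2↦-3, 3↦0, 4↦-3}, K=[subR :: addL(-3)]>
[17] <C=(2 - 6), E=∅, S={0↦-3, 1↦-3, 2↦-3, 3↦0, 4↦-3}, K=[if0 :: subR :: addL(-3)]>
[18] <C=2, E=∅, S={0↦-3, 1↦-3, 2↦-3, 3↦0, 4↦-3}, K=[subR :: if0 :: subR :: addL(-3)]>
[19] <C=6, E=∅, S={0↦-3, 1↦-3, 2↦-3, 3↦0, 4↦-3}, K=[subL(2) :: if0 :: subR :: addL(-3)]>
[20] <C=(if0 -2 then -3 else 2), E=∅, S={0↦-3, 1↦-3, 2↦-3, 3↦0, 4↦-3}, K=[subR :: addL(-3)]>
[21] <C=-2, E=∅, S={0↦-3, 1↦-3, 2↦-3, 3↦0, 4↦-3}, K=[if0 :: subR :: addL(-3)]>
[22] <C=2, E=∅, S={0↦-3, 1↦-3, 2↦-3, 3↦0, 4↦-3}, K=[subR :: addL(-3)]>
[23] <C=1, E=∅, S={0↦-3, 1↦-3, 2↦-3, 3↦0, 4↦-3}, K=[subL(2) :: addL(-3)]>
→ final value -2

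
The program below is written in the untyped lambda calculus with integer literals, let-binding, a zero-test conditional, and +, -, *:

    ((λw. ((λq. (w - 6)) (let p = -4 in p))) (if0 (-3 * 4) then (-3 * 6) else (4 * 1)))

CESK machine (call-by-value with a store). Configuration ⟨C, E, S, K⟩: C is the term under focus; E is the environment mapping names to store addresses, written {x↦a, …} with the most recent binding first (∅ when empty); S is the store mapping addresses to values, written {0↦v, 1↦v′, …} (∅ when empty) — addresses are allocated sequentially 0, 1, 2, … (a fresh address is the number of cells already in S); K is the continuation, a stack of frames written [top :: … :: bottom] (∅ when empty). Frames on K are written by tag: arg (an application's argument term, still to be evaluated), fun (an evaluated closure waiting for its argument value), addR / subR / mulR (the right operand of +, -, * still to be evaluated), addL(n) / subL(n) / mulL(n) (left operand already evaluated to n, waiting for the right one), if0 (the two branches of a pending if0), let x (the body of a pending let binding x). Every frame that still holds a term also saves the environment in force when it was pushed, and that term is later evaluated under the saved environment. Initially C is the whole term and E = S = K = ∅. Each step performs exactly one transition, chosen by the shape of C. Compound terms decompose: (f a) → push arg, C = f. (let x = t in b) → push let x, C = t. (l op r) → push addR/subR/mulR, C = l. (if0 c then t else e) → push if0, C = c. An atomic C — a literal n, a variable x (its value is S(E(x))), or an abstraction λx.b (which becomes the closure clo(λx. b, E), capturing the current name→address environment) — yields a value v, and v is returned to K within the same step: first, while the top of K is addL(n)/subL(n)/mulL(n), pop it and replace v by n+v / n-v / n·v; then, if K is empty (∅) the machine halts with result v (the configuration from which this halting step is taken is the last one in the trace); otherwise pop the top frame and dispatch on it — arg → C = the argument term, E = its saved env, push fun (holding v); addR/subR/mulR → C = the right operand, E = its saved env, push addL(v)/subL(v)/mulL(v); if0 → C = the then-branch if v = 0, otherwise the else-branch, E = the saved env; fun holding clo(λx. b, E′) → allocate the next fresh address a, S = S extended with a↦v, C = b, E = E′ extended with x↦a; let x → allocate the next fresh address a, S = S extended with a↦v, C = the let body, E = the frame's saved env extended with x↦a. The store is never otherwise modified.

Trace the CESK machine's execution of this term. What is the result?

Answer: -2

Derivation:
t=0: <C=((λw. ((λq. (w - 6)) (let p = -4 in p))) (if0 (-3 * 4) then (-3 * 6) else (4 * 1))), E=∅, S=∅, K=∅>
t=1: <C=(λw. ((λq. (w - 6)) (let p = -4 in p))), E=∅, S=∅, K=[arg]>
t=2: <C=(if0 (-3 * 4) then (-3 * 6) else (4 * 1)), E=∅, S=∅, K=[fun]>
t=3: <C=(-3 * 4), E=∅, S=∅, K=[if0 :: fun]>
t=4: <C=-3, E=∅, S=∅, K=[mulR :: if0 :: fun]>
t=5: <C=4, E=∅, S=∅, K=[mulL(-3) :: if0 :: fun]>
t=6: <C=(4 * 1), E=∅, S=∅, K=[fun]>
t=7: <C=4, E=∅, S=∅, K=[mulR :: fun]>
t=8: <C=1, E=∅, S=∅, K=[mulL(4) :: fun]>
t=9: <C=((λq. (w - 6)) (let p = -4 in p)), E={w↦0}, S={0↦4}, K=∅>
t=10: <C=(λq. (w - 6)), E={w↦0}, S={0↦4}, K=[arg]>
t=11: <C=(let p = -4 in p), E={w↦0}, S={0↦4}, K=[fun]>
t=12: <C=-4, E={w↦0}, S={0↦4}, K=[let p :: fun]>
t=13: <C=p, E={p↦1, w↦0}, S={0↦4, 1↦-4}, K=[fun]>
t=14: <C=(w - 6), E={q↦2, w↦0}, S={0↦4, 1↦-4, 2↦-4}, K=∅>
t=15: <C=w, E={q↦2, w↦0}, S={0↦4, 1↦-4, 2↦-4}, K=[subR]>
t=16: <C=6, E={q↦2, w↦0}, S={0↦4, 1↦-4, 2↦-4}, K=[subL(4)]>
→ final value -2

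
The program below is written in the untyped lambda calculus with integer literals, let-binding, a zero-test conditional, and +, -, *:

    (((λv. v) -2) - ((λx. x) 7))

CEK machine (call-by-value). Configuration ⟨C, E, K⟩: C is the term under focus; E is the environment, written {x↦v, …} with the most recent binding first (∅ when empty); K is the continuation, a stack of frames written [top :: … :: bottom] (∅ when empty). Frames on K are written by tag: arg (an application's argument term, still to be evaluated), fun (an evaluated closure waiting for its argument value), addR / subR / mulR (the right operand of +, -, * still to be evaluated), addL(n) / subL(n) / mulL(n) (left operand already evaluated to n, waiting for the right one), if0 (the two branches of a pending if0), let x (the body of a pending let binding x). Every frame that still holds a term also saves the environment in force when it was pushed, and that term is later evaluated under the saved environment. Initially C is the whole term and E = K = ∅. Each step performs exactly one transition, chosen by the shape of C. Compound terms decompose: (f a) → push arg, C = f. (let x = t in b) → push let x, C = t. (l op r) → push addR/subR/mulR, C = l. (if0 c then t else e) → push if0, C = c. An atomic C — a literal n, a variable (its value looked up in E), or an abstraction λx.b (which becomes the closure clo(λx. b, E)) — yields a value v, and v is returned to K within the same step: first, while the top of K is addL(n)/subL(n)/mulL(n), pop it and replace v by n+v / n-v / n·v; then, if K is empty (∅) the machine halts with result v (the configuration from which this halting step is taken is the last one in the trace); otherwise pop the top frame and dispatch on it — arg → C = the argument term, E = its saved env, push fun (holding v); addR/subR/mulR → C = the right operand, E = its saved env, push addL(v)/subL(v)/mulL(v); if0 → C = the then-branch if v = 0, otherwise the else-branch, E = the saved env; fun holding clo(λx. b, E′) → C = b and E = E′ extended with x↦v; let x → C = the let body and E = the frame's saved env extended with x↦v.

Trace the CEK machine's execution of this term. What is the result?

t=0: <C=(((λv. v) -2) - ((λx. x) 7)), E=∅, K=∅>
t=1: <C=((λv. v) -2), E=∅, K=[subR]>
t=2: <C=(λv. v), E=∅, K=[arg :: subR]>
t=3: <C=-2, E=∅, K=[fun :: subR]>
t=4: <C=v, E={v↦-2}, K=[subR]>
t=5: <C=((λx. x) 7), E=∅, K=[subL(-2)]>
t=6: <C=(λx. x), E=∅, K=[arg :: subL(-2)]>
t=7: <C=7, E=∅, K=[fun :: subL(-2)]>
t=8: <C=x, E={x↦7}, K=[subL(-2)]>
→ final value -9

Answer: -9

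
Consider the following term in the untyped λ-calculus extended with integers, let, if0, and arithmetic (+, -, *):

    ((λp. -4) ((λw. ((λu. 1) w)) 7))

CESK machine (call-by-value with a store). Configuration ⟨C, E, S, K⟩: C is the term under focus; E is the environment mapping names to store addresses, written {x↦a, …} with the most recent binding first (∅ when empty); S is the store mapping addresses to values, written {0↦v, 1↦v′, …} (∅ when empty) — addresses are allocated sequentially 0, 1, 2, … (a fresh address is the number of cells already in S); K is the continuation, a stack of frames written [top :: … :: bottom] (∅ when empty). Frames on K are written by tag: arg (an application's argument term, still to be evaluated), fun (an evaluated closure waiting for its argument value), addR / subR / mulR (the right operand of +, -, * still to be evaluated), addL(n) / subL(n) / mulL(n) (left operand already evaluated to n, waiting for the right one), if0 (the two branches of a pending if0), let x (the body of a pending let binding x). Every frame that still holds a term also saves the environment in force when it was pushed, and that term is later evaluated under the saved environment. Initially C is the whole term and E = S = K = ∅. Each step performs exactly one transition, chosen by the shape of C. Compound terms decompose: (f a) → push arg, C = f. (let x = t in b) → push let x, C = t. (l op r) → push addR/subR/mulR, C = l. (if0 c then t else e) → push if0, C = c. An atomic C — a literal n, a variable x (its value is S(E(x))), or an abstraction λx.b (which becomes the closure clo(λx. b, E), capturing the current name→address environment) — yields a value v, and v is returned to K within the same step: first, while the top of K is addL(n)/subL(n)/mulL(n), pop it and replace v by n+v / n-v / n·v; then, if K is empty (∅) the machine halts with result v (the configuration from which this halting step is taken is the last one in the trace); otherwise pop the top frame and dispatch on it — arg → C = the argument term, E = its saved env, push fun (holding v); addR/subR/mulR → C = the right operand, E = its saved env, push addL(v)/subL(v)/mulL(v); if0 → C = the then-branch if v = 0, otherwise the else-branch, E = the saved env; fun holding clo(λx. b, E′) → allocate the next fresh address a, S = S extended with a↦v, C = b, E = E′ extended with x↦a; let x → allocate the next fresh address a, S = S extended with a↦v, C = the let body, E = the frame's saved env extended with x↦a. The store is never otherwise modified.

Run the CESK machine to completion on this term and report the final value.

Answer: -4

Derivation:
t=0: ⟨C=((λp. -4) ((λw. ((λu. 1) w)) 7)); E=∅; S=∅; K=∅⟩
t=1: ⟨C=(λp. -4); E=∅; S=∅; K=[arg]⟩
t=2: ⟨C=((λw. ((λu. 1) w)) 7); E=∅; S=∅; K=[fun]⟩
t=3: ⟨C=(λw. ((λu. 1) w)); E=∅; S=∅; K=[arg :: fun]⟩
t=4: ⟨C=7; E=∅; S=∅; K=[fun :: fun]⟩
t=5: ⟨C=((λu. 1) w); E={w↦0}; S={0↦7}; K=[fun]⟩
t=6: ⟨C=(λu. 1); E={w↦0}; S={0↦7}; K=[arg :: fun]⟩
t=7: ⟨C=w; E={w↦0}; S={0↦7}; K=[fun :: fun]⟩
t=8: ⟨C=1; E={u↦1, w↦0}; S={0↦7, 1↦7}; K=[fun]⟩
t=9: ⟨C=-4; E={p↦2}; S={0↦7, 1↦7, 2↦1}; K=∅⟩
→ final value -4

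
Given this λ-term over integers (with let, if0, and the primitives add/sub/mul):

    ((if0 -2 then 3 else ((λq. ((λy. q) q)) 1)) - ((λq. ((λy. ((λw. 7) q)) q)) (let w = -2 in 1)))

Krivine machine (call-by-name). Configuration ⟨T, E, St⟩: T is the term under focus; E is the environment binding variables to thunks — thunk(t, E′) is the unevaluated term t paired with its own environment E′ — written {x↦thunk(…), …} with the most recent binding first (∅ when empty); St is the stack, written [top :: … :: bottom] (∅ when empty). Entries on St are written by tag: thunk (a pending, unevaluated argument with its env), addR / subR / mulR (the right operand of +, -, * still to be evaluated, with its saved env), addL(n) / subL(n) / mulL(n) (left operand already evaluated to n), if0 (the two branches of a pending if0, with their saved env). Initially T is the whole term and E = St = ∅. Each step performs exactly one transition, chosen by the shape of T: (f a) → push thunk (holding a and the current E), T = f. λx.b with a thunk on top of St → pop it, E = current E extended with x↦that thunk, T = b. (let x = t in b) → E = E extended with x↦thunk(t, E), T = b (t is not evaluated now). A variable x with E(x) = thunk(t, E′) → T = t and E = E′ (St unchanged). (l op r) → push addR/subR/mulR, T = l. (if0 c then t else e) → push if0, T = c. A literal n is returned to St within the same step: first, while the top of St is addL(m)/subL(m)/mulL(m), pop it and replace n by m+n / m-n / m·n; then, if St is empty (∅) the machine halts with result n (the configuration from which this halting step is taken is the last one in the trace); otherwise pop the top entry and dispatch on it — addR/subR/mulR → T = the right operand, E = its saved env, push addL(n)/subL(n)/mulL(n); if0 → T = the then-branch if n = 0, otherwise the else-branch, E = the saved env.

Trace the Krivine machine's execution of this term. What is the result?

[0] [T=((if0 -2 then 3 else ((λq. ((λy. q) q)) 1)) - ((λq. ((λy. ((λw. 7) q)) q)) (let w = -2 in 1))) | E=∅ | St=∅]
[1] [T=(if0 -2 then 3 else ((λq. ((λy. q) q)) 1)) | E=∅ | St=[subR]]
[2] [T=-2 | E=∅ | St=[if0 :: subR]]
[3] [T=((λq. ((λy. q) q)) 1) | E=∅ | St=[subR]]
[4] [T=(λq. ((λy. q) q)) | E=∅ | St=[thunk :: subR]]
[5] [T=((λy. q) q) | E={q↦thunk(1, ∅)} | St=[subR]]
[6] [T=(λy. q) | E={q↦thunk(1, ∅)} | St=[thunk :: subR]]
[7] [T=q | E={y↦thunk(q, {q↦thunk(1, ∅)}), q↦thunk(1, ∅)} | St=[subR]]
[8] [T=1 | E=∅ | St=[subR]]
[9] [T=((λq. ((λy. ((λw. 7) q)) q)) (let w = -2 in 1)) | E=∅ | St=[subL(1)]]
[10] [T=(λq. ((λy. ((λw. 7) q)) q)) | E=∅ | St=[thunk :: subL(1)]]
[11] [T=((λy. ((λw. 7) q)) q) | E={q↦thunk((let w = -2 in 1), ∅)} | St=[subL(1)]]
[12] [T=(λy. ((λw. 7) q)) | E={q↦thunk((let w = -2 in 1), ∅)} | St=[thunk :: subL(1)]]
[13] [T=((λw. 7) q) | E={y↦thunk(q, {q↦thunk((let w = -2 in 1), ∅)}), q↦thunk((let w = -2 in 1), ∅)} | St=[subL(1)]]
[14] [T=(λw. 7) | E={y↦thunk(q, {q↦thunk((let w = -2 in 1), ∅)}), q↦thunk((let w = -2 in 1), ∅)} | St=[thunk :: subL(1)]]
[15] [T=7 | E={w↦thunk(q, {y↦thunk(q, {q↦thunk((let w = -2 in 1), ∅)}), q↦thunk((let w = -2 in 1), ∅)}), y↦thunk(q, {q↦thunk((let w = -2 in 1), ∅)}), q↦thunk((let w = -2 in 1), ∅)} | St=[subL(1)]]
→ final value -6

Answer: -6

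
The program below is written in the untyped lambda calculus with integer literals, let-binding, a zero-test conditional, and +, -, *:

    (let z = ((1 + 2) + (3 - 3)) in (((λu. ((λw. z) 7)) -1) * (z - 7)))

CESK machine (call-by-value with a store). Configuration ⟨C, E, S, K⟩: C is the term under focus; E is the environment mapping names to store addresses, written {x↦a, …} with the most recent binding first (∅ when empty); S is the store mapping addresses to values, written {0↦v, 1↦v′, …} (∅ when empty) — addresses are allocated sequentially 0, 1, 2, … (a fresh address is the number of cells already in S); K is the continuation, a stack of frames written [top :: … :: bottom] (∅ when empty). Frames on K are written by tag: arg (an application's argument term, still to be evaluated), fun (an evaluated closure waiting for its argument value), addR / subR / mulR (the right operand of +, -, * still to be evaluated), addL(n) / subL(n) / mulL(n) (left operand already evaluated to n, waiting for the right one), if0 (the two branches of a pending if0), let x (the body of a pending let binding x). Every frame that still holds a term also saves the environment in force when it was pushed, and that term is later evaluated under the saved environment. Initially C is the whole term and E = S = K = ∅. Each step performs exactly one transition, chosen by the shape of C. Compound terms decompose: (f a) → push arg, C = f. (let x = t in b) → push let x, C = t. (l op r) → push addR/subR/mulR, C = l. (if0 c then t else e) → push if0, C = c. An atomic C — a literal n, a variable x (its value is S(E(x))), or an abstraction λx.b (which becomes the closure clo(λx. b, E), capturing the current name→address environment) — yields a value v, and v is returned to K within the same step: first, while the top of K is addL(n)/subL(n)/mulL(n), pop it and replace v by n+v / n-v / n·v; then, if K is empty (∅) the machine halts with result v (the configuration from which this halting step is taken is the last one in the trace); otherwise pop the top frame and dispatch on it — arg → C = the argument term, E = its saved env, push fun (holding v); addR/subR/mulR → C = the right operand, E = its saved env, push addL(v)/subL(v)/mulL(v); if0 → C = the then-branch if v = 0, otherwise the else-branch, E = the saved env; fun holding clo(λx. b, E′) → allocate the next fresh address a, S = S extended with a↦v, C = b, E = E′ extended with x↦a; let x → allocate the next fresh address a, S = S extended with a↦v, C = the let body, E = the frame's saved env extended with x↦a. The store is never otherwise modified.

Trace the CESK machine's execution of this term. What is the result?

Answer: -12

Execution trace:
t=0: [C=(let z = ((1 + 2) + (3 - 3)) in (((λu. ((λw. z) 7)) -1) * (z - 7))) | E=∅ | S=∅ | K=∅]
t=1: [C=((1 + 2) + (3 - 3)) | E=∅ | S=∅ | K=[let z]]
t=2: [C=(1 + 2) | E=∅ | S=∅ | K=[addR :: let z]]
t=3: [C=1 | E=∅ | S=∅ | K=[addR :: addR :: let z]]
t=4: [C=2 | E=∅ | S=∅ | K=[addL(1) :: addR :: let z]]
t=5: [C=(3 - 3) | E=∅ | S=∅ | K=[addL(3) :: let z]]
t=6: [C=3 | E=∅ | S=∅ | K=[subR :: addL(3) :: let z]]
t=7: [C=3 | E=∅ | S=∅ | K=[subL(3) :: addL(3) :: let z]]
t=8: [C=(((λu. ((λw. z) 7)) -1) * (z - 7)) | E={z↦0} | S={0↦3} | K=∅]
t=9: [C=((λu. ((λw. z) 7)) -1) | E={z↦0} | S={0↦3} | K=[mulR]]
t=10: [C=(λu. ((λw. z) 7)) | E={z↦0} | S={0↦3} | K=[arg :: mulR]]
t=11: [C=-1 | E={z↦0} | S={0↦3} | K=[fun :: mulR]]
t=12: [C=((λw. z) 7) | E={u↦1, z↦0} | S={0↦3, 1↦-1} | K=[mulR]]
t=13: [C=(λw. z) | E={u↦1, z↦0} | S={0↦3, 1↦-1} | K=[arg :: mulR]]
t=14: [C=7 | E={u↦1, z↦0} | S={0↦3, 1↦-1} | K=[fun :: mulR]]
t=15: [C=z | E={w↦2, u↦1, z↦0} | S={0↦3, 1↦-1, 2↦7} | K=[mulR]]
t=16: [C=(z - 7) | E={z↦0} | S={0↦3, 1↦-1, 2↦7} | K=[mulL(3)]]
t=17: [C=z | E={z↦0} | S={0↦3, 1↦-1, 2↦7} | K=[subR :: mulL(3)]]
t=18: [C=7 | E={z↦0} | S={0↦3, 1↦-1, 2↦7} | K=[subL(3) :: mulL(3)]]
→ final value -12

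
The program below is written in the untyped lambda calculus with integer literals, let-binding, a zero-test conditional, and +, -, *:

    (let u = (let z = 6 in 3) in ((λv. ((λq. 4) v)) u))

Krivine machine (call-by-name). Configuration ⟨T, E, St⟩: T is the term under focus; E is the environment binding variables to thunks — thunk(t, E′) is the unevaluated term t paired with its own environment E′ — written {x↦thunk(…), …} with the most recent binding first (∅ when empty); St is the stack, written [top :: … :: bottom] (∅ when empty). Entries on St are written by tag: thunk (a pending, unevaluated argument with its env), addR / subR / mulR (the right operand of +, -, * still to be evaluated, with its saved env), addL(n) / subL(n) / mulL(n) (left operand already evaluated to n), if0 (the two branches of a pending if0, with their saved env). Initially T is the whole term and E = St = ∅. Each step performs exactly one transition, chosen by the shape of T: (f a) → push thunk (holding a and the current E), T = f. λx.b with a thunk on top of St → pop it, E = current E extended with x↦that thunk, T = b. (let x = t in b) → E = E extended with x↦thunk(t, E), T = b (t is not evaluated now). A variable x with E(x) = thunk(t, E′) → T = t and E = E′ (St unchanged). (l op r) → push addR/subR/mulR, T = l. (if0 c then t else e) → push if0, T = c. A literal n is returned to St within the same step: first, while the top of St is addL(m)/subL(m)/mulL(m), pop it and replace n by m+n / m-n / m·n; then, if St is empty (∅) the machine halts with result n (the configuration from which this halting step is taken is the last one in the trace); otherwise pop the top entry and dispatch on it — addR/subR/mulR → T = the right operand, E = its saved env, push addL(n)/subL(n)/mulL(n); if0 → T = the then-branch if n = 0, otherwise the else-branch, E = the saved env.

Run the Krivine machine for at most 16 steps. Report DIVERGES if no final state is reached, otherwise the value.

t=0: [T=(let u = (let z = 6 in 3) in ((λv. ((λq. 4) v)) u)) | E=∅ | St=∅]
t=1: [T=((λv. ((λq. 4) v)) u) | E={u↦thunk((let z = 6 in 3), ∅)} | St=∅]
t=2: [T=(λv. ((λq. 4) v)) | E={u↦thunk((let z = 6 in 3), ∅)} | St=[thunk]]
t=3: [T=((λq. 4) v) | E={v↦thunk(u, {u↦thunk((let z = 6 in 3), ∅)}), u↦thunk((let z = 6 in 3), ∅)} | St=∅]
t=4: [T=(λq. 4) | E={v↦thunk(u, {u↦thunk((let z = 6 in 3), ∅)}), u↦thunk((let z = 6 in 3), ∅)} | St=[thunk]]
t=5: [T=4 | E={q↦thunk(v, {v↦thunk(u, {u↦thunk((let z = 6 in 3), ∅)}), u↦thunk((let z = 6 in 3), ∅)}), v↦thunk(u, {u↦thunk((let z = 6 in 3), ∅)}), u↦thunk((let z = 6 in 3), ∅)} | St=∅]
→ final value 4

Answer: 4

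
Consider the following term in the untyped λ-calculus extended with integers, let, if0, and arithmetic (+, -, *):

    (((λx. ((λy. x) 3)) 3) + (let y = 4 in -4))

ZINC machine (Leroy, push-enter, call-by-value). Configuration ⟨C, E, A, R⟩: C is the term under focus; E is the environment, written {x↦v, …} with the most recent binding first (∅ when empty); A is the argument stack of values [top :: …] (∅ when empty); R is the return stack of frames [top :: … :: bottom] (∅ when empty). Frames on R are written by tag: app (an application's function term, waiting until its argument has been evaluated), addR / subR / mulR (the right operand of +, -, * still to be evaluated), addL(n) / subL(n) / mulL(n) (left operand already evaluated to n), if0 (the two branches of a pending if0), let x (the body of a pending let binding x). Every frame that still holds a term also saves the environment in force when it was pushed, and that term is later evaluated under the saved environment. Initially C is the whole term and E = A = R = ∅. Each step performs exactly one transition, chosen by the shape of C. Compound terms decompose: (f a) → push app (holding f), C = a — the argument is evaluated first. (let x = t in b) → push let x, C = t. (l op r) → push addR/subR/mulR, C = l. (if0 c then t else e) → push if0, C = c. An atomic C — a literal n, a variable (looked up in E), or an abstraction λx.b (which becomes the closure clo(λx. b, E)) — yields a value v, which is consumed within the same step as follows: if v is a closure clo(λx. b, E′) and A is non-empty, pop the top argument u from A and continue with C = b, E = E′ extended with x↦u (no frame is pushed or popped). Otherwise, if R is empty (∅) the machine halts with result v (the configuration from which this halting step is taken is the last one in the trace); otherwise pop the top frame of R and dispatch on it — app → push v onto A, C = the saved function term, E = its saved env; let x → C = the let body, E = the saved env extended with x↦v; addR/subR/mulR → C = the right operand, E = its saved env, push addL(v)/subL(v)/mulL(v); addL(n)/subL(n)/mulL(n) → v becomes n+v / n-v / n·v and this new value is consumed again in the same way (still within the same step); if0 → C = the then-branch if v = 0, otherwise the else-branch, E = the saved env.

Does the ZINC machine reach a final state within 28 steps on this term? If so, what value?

Answer: -1

Machine steps:
t=0: [C=(((λx. ((λy. x) 3)) 3) + (let y = 4 in -4)) | E=∅ | A=∅ | R=∅]
t=1: [C=((λx. ((λy. x) 3)) 3) | E=∅ | A=∅ | R=[addR]]
t=2: [C=3 | E=∅ | A=∅ | R=[app :: addR]]
t=3: [C=(λx. ((λy. x) 3)) | E=∅ | A=[3] | R=[addR]]
t=4: [C=((λy. x) 3) | E={x↦3} | A=∅ | R=[addR]]
t=5: [C=3 | E={x↦3} | A=∅ | R=[app :: addR]]
t=6: [C=(λy. x) | E={x↦3} | A=[3] | R=[addR]]
t=7: [C=x | E={y↦3, x↦3} | A=∅ | R=[addR]]
t=8: [C=(let y = 4 in -4) | E=∅ | A=∅ | R=[addL(3)]]
t=9: [C=4 | E=∅ | A=∅ | R=[let y :: addL(3)]]
t=10: [C=-4 | E={y↦4} | A=∅ | R=[addL(3)]]
→ final value -1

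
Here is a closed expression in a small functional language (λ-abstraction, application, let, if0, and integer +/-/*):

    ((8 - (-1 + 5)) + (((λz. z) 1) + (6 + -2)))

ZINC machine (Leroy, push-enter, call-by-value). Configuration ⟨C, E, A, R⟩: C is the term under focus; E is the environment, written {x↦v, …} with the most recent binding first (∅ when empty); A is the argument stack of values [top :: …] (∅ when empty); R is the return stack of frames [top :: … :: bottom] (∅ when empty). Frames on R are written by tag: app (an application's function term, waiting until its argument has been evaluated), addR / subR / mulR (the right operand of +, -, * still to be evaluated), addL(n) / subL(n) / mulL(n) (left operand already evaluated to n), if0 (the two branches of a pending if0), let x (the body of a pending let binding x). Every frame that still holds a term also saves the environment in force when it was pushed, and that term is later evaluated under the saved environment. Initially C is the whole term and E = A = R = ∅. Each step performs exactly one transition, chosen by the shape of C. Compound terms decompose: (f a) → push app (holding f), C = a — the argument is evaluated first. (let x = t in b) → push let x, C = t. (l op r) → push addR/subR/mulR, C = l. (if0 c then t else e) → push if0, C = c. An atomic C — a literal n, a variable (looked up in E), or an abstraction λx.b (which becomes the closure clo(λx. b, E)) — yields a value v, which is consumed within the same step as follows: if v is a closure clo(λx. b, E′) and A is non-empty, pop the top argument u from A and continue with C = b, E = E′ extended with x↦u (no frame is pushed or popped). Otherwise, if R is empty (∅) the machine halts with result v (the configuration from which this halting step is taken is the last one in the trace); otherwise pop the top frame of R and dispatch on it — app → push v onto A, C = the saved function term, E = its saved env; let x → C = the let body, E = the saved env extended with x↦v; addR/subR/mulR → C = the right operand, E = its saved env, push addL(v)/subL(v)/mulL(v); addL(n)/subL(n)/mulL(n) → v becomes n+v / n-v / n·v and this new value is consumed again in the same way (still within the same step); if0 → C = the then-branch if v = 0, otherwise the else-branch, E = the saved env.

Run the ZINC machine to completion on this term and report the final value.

Answer: 9

Derivation:
step 0: ⟨C=((8 - (-1 + 5)) + (((λz. z) 1) + (6 + -2))); E=∅; A=∅; R=∅⟩
step 1: ⟨C=(8 - (-1 + 5)); E=∅; A=∅; R=[addR]⟩
step 2: ⟨C=8; E=∅; A=∅; R=[subR :: addR]⟩
step 3: ⟨C=(-1 + 5); E=∅; A=∅; R=[subL(8) :: addR]⟩
step 4: ⟨C=-1; E=∅; A=∅; R=[addR :: subL(8) :: addR]⟩
step 5: ⟨C=5; E=∅; A=∅; R=[addL(-1) :: subL(8) :: addR]⟩
step 6: ⟨C=(((λz. z) 1) + (6 + -2)); E=∅; A=∅; R=[addL(4)]⟩
step 7: ⟨C=((λz. z) 1); E=∅; A=∅; R=[addR :: addL(4)]⟩
step 8: ⟨C=1; E=∅; A=∅; R=[app :: addR :: addL(4)]⟩
step 9: ⟨C=(λz. z); E=∅; A=[1]; R=[addR :: addL(4)]⟩
step 10: ⟨C=z; E={z↦1}; A=∅; R=[addR :: addL(4)]⟩
step 11: ⟨C=(6 + -2); E=∅; A=∅; R=[addL(1) :: addL(4)]⟩
step 12: ⟨C=6; E=∅; A=∅; R=[addR :: addL(1) :: addL(4)]⟩
step 13: ⟨C=-2; E=∅; A=∅; R=[addL(6) :: addL(1) :: addL(4)]⟩
→ final value 9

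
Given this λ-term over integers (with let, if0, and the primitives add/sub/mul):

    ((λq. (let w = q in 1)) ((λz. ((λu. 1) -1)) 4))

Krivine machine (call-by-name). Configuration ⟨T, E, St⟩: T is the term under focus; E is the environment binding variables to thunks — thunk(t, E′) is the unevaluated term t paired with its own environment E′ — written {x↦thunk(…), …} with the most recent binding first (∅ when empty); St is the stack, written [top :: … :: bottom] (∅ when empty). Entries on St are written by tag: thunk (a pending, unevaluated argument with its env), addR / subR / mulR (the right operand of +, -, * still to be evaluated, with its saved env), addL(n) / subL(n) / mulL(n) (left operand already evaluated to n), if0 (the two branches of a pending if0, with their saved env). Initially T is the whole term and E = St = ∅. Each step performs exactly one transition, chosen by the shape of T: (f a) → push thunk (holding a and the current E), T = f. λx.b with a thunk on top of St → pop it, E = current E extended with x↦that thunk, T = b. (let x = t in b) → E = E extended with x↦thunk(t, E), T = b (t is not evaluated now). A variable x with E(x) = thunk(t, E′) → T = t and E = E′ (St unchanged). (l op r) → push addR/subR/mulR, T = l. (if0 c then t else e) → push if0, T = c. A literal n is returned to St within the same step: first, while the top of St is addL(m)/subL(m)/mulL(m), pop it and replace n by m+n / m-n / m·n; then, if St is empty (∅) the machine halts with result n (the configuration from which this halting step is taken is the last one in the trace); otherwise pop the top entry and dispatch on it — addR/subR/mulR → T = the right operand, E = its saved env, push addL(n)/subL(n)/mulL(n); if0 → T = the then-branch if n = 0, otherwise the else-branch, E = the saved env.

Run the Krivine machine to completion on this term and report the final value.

[0] <T=((λq. (let w = q in 1)) ((λz. ((λu. 1) -1)) 4)), E=∅, St=∅>
[1] <T=(λq. (let w = q in 1)), E=∅, St=[thunk]>
[2] <T=(let w = q in 1), E={q↦thunk(((λz. ((λu. 1) -1)) 4), ∅)}, St=∅>
[3] <T=1, E={w↦thunk(q, {q↦thunk(((λz. ((λu. 1) -1)) 4), ∅)}), q↦thunk(((λz. ((λu. 1) -1)) 4), ∅)}, St=∅>
→ final value 1

Answer: 1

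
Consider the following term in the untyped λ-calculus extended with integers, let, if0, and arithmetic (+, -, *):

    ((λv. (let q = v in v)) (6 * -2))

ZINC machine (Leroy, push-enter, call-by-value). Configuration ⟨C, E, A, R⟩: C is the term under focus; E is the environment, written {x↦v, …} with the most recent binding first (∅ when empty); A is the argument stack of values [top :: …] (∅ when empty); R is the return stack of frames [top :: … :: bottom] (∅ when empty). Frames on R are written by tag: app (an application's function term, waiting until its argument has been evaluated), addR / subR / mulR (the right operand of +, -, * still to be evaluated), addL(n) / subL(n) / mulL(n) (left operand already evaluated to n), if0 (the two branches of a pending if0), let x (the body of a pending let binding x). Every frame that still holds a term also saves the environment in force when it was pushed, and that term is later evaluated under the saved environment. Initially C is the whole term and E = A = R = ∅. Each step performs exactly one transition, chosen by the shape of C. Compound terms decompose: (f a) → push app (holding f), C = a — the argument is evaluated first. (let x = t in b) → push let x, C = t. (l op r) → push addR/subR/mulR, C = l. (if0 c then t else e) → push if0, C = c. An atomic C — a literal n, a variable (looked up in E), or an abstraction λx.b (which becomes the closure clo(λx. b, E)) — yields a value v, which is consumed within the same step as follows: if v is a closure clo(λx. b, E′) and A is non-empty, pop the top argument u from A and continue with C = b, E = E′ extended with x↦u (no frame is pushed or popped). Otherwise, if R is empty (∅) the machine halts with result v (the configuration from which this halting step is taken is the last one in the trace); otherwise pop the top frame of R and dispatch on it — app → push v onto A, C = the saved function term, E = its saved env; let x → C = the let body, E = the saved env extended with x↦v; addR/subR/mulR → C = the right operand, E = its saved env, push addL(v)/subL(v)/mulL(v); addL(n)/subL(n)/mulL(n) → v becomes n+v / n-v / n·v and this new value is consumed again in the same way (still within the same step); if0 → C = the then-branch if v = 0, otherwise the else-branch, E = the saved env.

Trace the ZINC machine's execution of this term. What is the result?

Answer: -12

Machine steps:
[0] <C=((λv. (let q = v in v)) (6 * -2)), E=∅, A=∅, R=∅>
[1] <C=(6 * -2), E=∅, A=∅, R=[app]>
[2] <C=6, E=∅, A=∅, R=[mulR :: app]>
[3] <C=-2, E=∅, A=∅, R=[mulL(6) :: app]>
[4] <C=(λv. (let q = v in v)), E=∅, A=[-12], R=∅>
[5] <C=(let q = v in v), E={v↦-12}, A=∅, R=∅>
[6] <C=v, E={v↦-12}, A=∅, R=[let q]>
[7] <C=v, E={q↦-12, v↦-12}, A=∅, R=∅>
→ final value -12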